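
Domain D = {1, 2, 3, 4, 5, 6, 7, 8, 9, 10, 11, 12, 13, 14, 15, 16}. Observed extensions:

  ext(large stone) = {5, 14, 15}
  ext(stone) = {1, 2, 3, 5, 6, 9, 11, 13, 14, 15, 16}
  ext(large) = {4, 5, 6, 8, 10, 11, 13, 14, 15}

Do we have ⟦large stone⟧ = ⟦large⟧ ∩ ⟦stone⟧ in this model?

no

⟦large⟧ ∩ ⟦stone⟧ = {4, 5, 6, 8, 10, 11, 13, 14, 15} ∩ {1, 2, 3, 5, 6, 9, 11, 13, 14, 15, 16} = {5, 6, 11, 13, 14, 15}
Observed ⟦large stone⟧ = {5, 14, 15}.
These differ, so the modifier is not intersective in this model.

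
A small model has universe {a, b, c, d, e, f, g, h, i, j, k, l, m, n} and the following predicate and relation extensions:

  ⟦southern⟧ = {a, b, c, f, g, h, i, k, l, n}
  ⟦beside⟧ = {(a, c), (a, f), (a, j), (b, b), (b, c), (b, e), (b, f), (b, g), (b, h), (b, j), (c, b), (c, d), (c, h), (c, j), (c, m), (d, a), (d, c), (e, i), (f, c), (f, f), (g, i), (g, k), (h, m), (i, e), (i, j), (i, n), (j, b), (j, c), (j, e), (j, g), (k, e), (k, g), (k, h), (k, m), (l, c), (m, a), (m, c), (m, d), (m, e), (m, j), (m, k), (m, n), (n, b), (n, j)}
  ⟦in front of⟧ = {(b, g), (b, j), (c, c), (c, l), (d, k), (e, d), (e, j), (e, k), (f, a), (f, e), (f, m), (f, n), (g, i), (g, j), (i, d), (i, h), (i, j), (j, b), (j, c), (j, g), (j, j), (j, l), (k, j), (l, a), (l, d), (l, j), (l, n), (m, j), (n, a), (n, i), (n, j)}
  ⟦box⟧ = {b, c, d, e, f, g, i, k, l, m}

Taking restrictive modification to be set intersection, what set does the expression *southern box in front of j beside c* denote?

{b, l}

⟦in front of j⟧ = {x : ⟨x, j⟩ ∈ ⟦in front of⟧} = {b, e, g, i, j, k, l, m, n}
⟦beside c⟧ = {x : ⟨x, c⟩ ∈ ⟦beside⟧} = {a, b, d, f, j, l, m}
⟦box⟧ = {b, c, d, e, f, g, i, k, l, m}
… ∩ ⟦in front of j⟧ = {b, c, d, e, f, g, i, k, l, m} ∩ {b, e, g, i, j, k, l, m, n} = {b, e, g, i, k, l, m}
… ∩ ⟦beside c⟧ = {b, e, g, i, k, l, m} ∩ {a, b, d, f, j, l, m} = {b, l, m}
… ∩ ⟦southern⟧ = {b, l, m} ∩ {a, b, c, f, g, h, i, k, l, n} = {b, l}
So ⟦southern box in front of j beside c⟧ = {b, l}.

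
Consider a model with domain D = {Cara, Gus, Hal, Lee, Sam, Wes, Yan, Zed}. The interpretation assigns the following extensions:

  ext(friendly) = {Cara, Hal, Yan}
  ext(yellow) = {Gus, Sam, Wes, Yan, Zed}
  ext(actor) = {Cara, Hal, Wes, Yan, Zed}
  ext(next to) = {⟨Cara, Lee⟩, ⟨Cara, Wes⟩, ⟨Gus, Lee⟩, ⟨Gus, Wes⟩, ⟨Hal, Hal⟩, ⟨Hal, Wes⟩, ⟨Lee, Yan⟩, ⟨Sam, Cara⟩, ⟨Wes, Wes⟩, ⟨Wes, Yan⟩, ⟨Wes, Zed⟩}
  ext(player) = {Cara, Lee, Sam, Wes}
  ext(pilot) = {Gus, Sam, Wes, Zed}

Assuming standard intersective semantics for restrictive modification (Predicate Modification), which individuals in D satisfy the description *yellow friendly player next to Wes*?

{}

⟦next to Wes⟧ = {x : ⟨x, Wes⟩ ∈ ⟦next to⟧} = {Cara, Gus, Hal, Wes}
⟦player⟧ = {Cara, Lee, Sam, Wes}
… ∩ ⟦next to Wes⟧ = {Cara, Lee, Sam, Wes} ∩ {Cara, Gus, Hal, Wes} = {Cara, Wes}
… ∩ ⟦yellow⟧ = {Cara, Wes} ∩ {Gus, Sam, Wes, Yan, Zed} = {Wes}
… ∩ ⟦friendly⟧ = {Wes} ∩ {Cara, Hal, Yan} = ∅
So ⟦yellow friendly player next to Wes⟧ = {}.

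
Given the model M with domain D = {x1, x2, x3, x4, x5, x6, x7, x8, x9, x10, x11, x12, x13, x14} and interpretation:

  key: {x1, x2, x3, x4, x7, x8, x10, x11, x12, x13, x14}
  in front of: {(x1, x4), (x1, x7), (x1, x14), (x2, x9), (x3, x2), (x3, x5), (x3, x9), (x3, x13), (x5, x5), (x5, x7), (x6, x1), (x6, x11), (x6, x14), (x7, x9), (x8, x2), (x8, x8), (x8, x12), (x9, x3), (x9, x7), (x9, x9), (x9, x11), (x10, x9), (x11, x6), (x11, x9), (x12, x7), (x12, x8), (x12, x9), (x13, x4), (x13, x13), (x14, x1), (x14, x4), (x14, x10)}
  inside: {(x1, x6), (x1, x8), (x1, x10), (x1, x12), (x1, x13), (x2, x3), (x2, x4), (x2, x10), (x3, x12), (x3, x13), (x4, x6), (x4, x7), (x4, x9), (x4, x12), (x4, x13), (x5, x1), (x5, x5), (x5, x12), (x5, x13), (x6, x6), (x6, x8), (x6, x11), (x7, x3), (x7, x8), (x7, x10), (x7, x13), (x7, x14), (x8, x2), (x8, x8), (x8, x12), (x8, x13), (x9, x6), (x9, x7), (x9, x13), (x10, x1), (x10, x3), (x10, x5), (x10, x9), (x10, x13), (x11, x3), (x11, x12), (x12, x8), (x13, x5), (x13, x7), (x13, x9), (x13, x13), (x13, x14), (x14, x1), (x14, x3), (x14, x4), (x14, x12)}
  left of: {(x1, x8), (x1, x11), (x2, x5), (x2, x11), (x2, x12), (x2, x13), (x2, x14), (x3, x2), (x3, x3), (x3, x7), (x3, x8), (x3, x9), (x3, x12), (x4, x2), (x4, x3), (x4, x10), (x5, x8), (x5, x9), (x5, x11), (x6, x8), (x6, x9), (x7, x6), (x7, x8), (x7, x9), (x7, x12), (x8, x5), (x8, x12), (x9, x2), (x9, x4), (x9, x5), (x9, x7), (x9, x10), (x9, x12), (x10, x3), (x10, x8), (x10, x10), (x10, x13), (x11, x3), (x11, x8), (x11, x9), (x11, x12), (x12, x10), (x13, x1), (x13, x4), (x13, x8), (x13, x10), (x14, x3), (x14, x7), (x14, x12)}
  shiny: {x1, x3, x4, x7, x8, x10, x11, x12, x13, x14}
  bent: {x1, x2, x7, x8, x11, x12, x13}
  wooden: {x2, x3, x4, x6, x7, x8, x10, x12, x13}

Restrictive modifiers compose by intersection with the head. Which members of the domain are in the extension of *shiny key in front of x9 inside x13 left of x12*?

{x3, x7}

⟦in front of x9⟧ = {x : ⟨x, x9⟩ ∈ ⟦in front of⟧} = {x2, x3, x7, x9, x10, x11, x12}
⟦inside x13⟧ = {x : ⟨x, x13⟩ ∈ ⟦inside⟧} = {x1, x3, x4, x5, x7, x8, x9, x10, x13}
⟦left of x12⟧ = {x : ⟨x, x12⟩ ∈ ⟦left of⟧} = {x2, x3, x7, x8, x9, x11, x14}
⟦key⟧ = {x1, x2, x3, x4, x7, x8, x10, x11, x12, x13, x14}
… ∩ ⟦in front of x9⟧ = {x1, x2, x3, x4, x7, x8, x10, x11, x12, x13, x14} ∩ {x2, x3, x7, x9, x10, x11, x12} = {x2, x3, x7, x10, x11, x12}
… ∩ ⟦inside x13⟧ = {x2, x3, x7, x10, x11, x12} ∩ {x1, x3, x4, x5, x7, x8, x9, x10, x13} = {x3, x7, x10}
… ∩ ⟦left of x12⟧ = {x3, x7, x10} ∩ {x2, x3, x7, x8, x9, x11, x14} = {x3, x7}
… ∩ ⟦shiny⟧ = {x3, x7} ∩ {x1, x3, x4, x7, x8, x10, x11, x12, x13, x14} = {x3, x7}
So ⟦shiny key in front of x9 inside x13 left of x12⟧ = {x3, x7}.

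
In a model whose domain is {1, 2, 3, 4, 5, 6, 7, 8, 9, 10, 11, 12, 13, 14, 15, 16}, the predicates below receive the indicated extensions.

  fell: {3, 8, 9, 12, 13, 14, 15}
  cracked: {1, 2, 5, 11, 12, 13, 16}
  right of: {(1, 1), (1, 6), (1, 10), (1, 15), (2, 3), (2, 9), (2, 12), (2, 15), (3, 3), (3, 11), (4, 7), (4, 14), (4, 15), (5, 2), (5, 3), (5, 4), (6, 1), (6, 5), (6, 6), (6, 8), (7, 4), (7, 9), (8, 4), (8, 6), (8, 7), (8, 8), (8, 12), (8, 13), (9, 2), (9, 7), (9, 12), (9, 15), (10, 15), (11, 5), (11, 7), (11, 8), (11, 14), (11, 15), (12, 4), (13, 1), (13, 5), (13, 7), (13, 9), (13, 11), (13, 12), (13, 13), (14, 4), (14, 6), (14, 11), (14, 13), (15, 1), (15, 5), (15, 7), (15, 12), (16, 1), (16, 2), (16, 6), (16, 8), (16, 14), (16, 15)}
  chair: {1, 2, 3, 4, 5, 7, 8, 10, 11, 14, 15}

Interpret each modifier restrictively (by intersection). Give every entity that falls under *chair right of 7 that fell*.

⟦right of 7⟧ = {x : ⟨x, 7⟩ ∈ ⟦right of⟧} = {4, 8, 9, 11, 13, 15}
⟦that fell⟧ = ⟦fell⟧ = {3, 8, 9, 12, 13, 14, 15}
⟦chair⟧ = {1, 2, 3, 4, 5, 7, 8, 10, 11, 14, 15}
… ∩ ⟦right of 7⟧ = {1, 2, 3, 4, 5, 7, 8, 10, 11, 14, 15} ∩ {4, 8, 9, 11, 13, 15} = {4, 8, 11, 15}
… ∩ ⟦that fell⟧ = {4, 8, 11, 15} ∩ {3, 8, 9, 12, 13, 14, 15} = {8, 15}
So ⟦chair right of 7 that fell⟧ = {8, 15}.

{8, 15}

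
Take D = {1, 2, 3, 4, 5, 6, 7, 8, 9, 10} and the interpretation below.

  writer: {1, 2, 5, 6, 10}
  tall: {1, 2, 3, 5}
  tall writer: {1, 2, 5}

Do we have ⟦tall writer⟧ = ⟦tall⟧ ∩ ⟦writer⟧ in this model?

yes

⟦tall⟧ ∩ ⟦writer⟧ = {1, 2, 3, 5} ∩ {1, 2, 5, 6, 10} = {1, 2, 5}
Observed ⟦tall writer⟧ = {1, 2, 5}.
These coincide, so the modifier is intersective here.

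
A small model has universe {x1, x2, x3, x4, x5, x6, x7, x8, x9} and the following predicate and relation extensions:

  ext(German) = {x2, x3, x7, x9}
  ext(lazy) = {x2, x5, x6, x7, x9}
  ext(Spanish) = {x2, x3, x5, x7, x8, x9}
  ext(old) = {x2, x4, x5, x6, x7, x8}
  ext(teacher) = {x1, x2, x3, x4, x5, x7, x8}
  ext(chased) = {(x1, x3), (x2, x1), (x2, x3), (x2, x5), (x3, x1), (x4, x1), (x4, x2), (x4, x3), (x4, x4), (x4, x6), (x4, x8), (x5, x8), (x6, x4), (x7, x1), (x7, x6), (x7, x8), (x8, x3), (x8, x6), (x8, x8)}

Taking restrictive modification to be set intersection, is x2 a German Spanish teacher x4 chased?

⟦x4 chased⟧ = {x : ⟨x4, x⟩ ∈ ⟦chased⟧} = {x1, x2, x3, x4, x6, x8}
⟦teacher⟧ = {x1, x2, x3, x4, x5, x7, x8}
… ∩ ⟦x4 chased⟧ = {x1, x2, x3, x4, x5, x7, x8} ∩ {x1, x2, x3, x4, x6, x8} = {x1, x2, x3, x4, x8}
… ∩ ⟦German⟧ = {x1, x2, x3, x4, x8} ∩ {x2, x3, x7, x9} = {x2, x3}
… ∩ ⟦Spanish⟧ = {x2, x3} ∩ {x2, x3, x5, x7, x8, x9} = {x2, x3}
⟦German Spanish teacher x4 chased⟧ = {x2, x3}; x2 ∈ this set.

yes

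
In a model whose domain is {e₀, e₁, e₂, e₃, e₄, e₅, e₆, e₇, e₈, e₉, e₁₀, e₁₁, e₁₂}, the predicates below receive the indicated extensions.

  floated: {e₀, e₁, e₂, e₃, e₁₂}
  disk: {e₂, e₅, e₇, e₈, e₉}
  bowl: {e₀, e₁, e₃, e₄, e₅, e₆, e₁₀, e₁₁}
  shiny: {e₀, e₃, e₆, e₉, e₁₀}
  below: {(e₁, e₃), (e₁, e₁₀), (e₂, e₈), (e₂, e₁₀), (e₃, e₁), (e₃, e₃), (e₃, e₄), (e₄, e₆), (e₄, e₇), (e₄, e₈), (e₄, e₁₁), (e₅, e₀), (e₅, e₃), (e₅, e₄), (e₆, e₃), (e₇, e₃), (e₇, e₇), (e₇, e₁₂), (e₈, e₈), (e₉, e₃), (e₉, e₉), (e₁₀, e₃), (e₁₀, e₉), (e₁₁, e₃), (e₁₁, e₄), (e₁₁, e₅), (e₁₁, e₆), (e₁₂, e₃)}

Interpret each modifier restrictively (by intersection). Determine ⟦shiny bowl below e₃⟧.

⟦below e₃⟧ = {x : ⟨x, e₃⟩ ∈ ⟦below⟧} = {e₁, e₃, e₅, e₆, e₇, e₉, e₁₀, e₁₁, e₁₂}
⟦bowl⟧ = {e₀, e₁, e₃, e₄, e₅, e₆, e₁₀, e₁₁}
… ∩ ⟦below e₃⟧ = {e₀, e₁, e₃, e₄, e₅, e₆, e₁₀, e₁₁} ∩ {e₁, e₃, e₅, e₆, e₇, e₉, e₁₀, e₁₁, e₁₂} = {e₁, e₃, e₅, e₆, e₁₀, e₁₁}
… ∩ ⟦shiny⟧ = {e₁, e₃, e₅, e₆, e₁₀, e₁₁} ∩ {e₀, e₃, e₆, e₉, e₁₀} = {e₃, e₆, e₁₀}
So ⟦shiny bowl below e₃⟧ = {e₃, e₆, e₁₀}.

{e₃, e₆, e₁₀}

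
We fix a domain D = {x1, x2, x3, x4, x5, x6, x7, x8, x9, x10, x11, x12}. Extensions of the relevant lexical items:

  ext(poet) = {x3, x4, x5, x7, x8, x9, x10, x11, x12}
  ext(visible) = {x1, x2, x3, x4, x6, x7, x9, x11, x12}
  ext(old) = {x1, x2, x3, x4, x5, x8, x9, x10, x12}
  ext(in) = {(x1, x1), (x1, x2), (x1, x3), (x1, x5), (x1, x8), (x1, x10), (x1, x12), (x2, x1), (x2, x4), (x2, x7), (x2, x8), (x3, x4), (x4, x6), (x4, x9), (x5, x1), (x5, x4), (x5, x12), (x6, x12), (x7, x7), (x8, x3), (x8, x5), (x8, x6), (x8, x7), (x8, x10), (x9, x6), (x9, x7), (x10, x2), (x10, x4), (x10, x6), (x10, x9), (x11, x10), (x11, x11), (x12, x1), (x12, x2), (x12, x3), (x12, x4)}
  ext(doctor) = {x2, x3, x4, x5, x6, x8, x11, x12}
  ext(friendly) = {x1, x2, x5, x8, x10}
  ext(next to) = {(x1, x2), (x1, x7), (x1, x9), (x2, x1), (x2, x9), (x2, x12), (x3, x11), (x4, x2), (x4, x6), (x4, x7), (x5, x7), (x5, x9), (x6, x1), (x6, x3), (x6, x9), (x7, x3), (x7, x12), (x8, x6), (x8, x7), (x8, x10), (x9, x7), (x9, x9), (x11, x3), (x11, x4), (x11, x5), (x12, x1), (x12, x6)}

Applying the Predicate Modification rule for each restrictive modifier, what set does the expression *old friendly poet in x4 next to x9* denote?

⟦in x4⟧ = {x : ⟨x, x4⟩ ∈ ⟦in⟧} = {x2, x3, x5, x10, x12}
⟦next to x9⟧ = {x : ⟨x, x9⟩ ∈ ⟦next to⟧} = {x1, x2, x5, x6, x9}
⟦poet⟧ = {x3, x4, x5, x7, x8, x9, x10, x11, x12}
… ∩ ⟦in x4⟧ = {x3, x4, x5, x7, x8, x9, x10, x11, x12} ∩ {x2, x3, x5, x10, x12} = {x3, x5, x10, x12}
… ∩ ⟦next to x9⟧ = {x3, x5, x10, x12} ∩ {x1, x2, x5, x6, x9} = {x5}
… ∩ ⟦old⟧ = {x5} ∩ {x1, x2, x3, x4, x5, x8, x9, x10, x12} = {x5}
… ∩ ⟦friendly⟧ = {x5} ∩ {x1, x2, x5, x8, x10} = {x5}
So ⟦old friendly poet in x4 next to x9⟧ = {x5}.

{x5}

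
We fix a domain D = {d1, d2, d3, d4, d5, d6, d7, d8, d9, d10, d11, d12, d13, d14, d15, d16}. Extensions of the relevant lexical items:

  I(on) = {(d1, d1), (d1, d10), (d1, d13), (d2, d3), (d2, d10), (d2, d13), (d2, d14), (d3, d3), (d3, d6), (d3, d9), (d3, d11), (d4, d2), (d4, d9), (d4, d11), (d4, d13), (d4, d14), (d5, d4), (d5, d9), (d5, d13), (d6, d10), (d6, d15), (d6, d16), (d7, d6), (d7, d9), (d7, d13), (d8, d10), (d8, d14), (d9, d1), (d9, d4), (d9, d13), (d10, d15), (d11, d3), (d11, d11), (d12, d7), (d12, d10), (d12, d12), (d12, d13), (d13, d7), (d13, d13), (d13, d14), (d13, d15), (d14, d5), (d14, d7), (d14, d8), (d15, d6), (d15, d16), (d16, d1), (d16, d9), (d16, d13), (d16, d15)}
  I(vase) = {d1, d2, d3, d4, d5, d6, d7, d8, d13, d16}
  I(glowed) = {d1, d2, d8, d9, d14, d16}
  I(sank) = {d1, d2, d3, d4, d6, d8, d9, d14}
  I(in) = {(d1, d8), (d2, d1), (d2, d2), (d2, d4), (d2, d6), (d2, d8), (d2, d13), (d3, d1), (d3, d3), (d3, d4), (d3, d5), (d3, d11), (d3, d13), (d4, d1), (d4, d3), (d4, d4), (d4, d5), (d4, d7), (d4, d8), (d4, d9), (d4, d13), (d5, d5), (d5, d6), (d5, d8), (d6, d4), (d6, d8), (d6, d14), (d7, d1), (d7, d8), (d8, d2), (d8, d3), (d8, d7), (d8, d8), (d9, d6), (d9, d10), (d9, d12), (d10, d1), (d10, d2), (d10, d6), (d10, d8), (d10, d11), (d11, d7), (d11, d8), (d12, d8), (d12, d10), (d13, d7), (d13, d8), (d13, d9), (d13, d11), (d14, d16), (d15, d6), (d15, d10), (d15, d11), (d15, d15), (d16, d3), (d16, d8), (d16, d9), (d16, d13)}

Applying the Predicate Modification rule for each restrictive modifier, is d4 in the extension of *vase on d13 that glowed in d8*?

⟦on d13⟧ = {x : ⟨x, d13⟩ ∈ ⟦on⟧} = {d1, d2, d4, d5, d7, d9, d12, d13, d16}
⟦that glowed⟧ = ⟦glowed⟧ = {d1, d2, d8, d9, d14, d16}
⟦in d8⟧ = {x : ⟨x, d8⟩ ∈ ⟦in⟧} = {d1, d2, d4, d5, d6, d7, d8, d10, d11, d12, d13, d16}
⟦vase⟧ = {d1, d2, d3, d4, d5, d6, d7, d8, d13, d16}
… ∩ ⟦on d13⟧ = {d1, d2, d3, d4, d5, d6, d7, d8, d13, d16} ∩ {d1, d2, d4, d5, d7, d9, d12, d13, d16} = {d1, d2, d4, d5, d7, d13, d16}
… ∩ ⟦that glowed⟧ = {d1, d2, d4, d5, d7, d13, d16} ∩ {d1, d2, d8, d9, d14, d16} = {d1, d2, d16}
… ∩ ⟦in d8⟧ = {d1, d2, d16} ∩ {d1, d2, d4, d5, d6, d7, d8, d10, d11, d12, d13, d16} = {d1, d2, d16}
⟦vase on d13 that glowed in d8⟧ = {d1, d2, d16}; d4 ∉ this set.

no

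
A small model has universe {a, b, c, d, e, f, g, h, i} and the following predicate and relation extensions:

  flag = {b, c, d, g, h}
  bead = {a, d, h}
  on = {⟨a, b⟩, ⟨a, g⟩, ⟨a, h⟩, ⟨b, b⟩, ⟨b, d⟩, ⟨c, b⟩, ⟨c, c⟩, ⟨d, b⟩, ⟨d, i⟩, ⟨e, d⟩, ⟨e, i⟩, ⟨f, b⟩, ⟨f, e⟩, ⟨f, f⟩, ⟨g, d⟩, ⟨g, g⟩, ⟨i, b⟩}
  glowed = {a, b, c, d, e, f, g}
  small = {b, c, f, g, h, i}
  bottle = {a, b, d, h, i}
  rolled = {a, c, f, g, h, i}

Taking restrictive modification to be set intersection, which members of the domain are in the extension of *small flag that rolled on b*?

⟦that rolled⟧ = ⟦rolled⟧ = {a, c, f, g, h, i}
⟦on b⟧ = {x : ⟨x, b⟩ ∈ ⟦on⟧} = {a, b, c, d, f, i}
⟦flag⟧ = {b, c, d, g, h}
… ∩ ⟦that rolled⟧ = {b, c, d, g, h} ∩ {a, c, f, g, h, i} = {c, g, h}
… ∩ ⟦on b⟧ = {c, g, h} ∩ {a, b, c, d, f, i} = {c}
… ∩ ⟦small⟧ = {c} ∩ {b, c, f, g, h, i} = {c}
So ⟦small flag that rolled on b⟧ = {c}.

{c}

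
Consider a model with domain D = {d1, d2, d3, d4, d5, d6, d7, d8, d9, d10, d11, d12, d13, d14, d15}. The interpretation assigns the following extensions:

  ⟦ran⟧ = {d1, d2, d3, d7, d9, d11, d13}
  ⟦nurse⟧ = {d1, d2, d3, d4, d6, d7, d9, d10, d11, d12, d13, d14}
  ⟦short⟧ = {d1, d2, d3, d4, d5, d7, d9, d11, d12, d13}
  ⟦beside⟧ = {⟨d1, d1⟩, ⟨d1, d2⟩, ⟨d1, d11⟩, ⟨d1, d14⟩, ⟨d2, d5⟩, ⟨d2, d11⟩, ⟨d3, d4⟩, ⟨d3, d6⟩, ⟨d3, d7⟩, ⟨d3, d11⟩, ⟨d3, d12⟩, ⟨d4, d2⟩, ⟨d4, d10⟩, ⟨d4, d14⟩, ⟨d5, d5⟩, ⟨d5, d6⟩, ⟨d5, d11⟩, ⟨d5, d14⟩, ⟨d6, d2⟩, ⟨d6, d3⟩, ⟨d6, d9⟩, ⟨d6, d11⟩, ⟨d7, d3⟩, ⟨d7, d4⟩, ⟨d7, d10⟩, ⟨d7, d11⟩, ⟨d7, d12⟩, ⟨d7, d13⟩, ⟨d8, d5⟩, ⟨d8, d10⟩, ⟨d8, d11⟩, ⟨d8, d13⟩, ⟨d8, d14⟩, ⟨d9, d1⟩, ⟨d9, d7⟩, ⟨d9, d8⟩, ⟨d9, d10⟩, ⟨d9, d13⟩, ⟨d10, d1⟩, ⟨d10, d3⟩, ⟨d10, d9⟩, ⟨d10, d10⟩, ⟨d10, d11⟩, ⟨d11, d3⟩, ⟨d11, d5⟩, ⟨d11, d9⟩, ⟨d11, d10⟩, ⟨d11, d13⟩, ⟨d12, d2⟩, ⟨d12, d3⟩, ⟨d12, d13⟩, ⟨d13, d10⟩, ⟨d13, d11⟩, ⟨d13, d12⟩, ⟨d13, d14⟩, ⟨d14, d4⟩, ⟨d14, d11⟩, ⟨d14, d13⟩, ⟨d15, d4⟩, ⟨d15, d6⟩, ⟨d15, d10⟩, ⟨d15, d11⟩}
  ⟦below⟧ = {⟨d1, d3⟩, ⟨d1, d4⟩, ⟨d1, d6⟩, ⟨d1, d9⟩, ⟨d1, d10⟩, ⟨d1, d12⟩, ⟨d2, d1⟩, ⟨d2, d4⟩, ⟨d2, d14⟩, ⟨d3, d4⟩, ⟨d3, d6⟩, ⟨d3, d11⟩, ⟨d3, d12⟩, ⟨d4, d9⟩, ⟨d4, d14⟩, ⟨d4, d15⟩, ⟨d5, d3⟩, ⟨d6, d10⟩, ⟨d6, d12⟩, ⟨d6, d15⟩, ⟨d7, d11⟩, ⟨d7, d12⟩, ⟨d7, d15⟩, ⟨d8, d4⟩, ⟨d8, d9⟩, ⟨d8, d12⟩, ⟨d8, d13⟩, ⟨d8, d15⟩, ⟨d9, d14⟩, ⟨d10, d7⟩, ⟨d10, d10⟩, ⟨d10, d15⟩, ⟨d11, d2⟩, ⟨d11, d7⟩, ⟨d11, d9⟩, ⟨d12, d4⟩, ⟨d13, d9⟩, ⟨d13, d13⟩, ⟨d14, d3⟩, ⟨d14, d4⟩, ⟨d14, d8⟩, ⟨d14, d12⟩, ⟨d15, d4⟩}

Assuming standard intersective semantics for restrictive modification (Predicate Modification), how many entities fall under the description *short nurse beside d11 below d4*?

⟦beside d11⟧ = {x : ⟨x, d11⟩ ∈ ⟦beside⟧} = {d1, d2, d3, d5, d6, d7, d8, d10, d13, d14, d15}
⟦below d4⟧ = {x : ⟨x, d4⟩ ∈ ⟦below⟧} = {d1, d2, d3, d8, d12, d14, d15}
⟦nurse⟧ = {d1, d2, d3, d4, d6, d7, d9, d10, d11, d12, d13, d14}
… ∩ ⟦beside d11⟧ = {d1, d2, d3, d4, d6, d7, d9, d10, d11, d12, d13, d14} ∩ {d1, d2, d3, d5, d6, d7, d8, d10, d13, d14, d15} = {d1, d2, d3, d6, d7, d10, d13, d14}
… ∩ ⟦below d4⟧ = {d1, d2, d3, d6, d7, d10, d13, d14} ∩ {d1, d2, d3, d8, d12, d14, d15} = {d1, d2, d3, d14}
… ∩ ⟦short⟧ = {d1, d2, d3, d14} ∩ {d1, d2, d3, d4, d5, d7, d9, d11, d12, d13} = {d1, d2, d3}
⟦short nurse beside d11 below d4⟧ = {d1, d2, d3}, so the cardinality is 3.

3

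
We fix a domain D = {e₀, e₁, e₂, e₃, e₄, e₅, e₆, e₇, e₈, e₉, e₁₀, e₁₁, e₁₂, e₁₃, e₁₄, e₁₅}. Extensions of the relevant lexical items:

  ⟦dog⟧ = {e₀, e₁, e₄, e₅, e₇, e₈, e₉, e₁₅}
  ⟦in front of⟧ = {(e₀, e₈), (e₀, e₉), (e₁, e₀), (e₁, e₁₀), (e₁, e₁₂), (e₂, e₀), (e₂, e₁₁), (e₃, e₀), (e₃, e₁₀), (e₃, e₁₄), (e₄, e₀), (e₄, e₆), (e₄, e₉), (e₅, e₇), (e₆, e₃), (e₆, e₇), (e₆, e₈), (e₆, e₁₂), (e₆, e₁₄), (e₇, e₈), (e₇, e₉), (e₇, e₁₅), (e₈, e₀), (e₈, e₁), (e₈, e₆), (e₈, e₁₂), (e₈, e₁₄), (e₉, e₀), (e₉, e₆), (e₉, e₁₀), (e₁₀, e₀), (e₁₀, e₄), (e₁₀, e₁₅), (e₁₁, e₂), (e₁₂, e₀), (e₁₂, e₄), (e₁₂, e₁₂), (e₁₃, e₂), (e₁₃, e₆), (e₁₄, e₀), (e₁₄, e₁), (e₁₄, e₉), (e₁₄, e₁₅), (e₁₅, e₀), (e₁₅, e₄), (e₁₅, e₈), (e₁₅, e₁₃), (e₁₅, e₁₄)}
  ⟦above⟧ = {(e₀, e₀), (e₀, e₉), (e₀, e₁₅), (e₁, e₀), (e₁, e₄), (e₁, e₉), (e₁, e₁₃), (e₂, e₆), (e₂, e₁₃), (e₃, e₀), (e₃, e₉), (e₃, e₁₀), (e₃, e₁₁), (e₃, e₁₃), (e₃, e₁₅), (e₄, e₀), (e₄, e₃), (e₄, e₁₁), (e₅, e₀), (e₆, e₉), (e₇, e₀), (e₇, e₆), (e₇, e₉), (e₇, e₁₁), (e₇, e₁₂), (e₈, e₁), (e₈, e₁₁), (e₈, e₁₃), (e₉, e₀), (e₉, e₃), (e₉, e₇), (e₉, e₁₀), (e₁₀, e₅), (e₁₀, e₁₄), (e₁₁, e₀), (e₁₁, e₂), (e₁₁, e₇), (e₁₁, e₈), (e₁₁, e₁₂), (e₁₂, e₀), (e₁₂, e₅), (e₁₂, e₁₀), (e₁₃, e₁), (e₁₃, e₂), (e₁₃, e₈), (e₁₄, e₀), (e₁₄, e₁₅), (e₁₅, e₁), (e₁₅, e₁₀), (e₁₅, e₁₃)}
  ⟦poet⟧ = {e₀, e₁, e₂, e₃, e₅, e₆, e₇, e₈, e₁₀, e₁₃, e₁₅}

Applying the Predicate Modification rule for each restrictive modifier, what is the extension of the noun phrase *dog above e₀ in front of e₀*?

⟦above e₀⟧ = {x : ⟨x, e₀⟩ ∈ ⟦above⟧} = {e₀, e₁, e₃, e₄, e₅, e₇, e₉, e₁₁, e₁₂, e₁₄}
⟦in front of e₀⟧ = {x : ⟨x, e₀⟩ ∈ ⟦in front of⟧} = {e₁, e₂, e₃, e₄, e₈, e₉, e₁₀, e₁₂, e₁₄, e₁₅}
⟦dog⟧ = {e₀, e₁, e₄, e₅, e₇, e₈, e₉, e₁₅}
… ∩ ⟦above e₀⟧ = {e₀, e₁, e₄, e₅, e₇, e₈, e₉, e₁₅} ∩ {e₀, e₁, e₃, e₄, e₅, e₇, e₉, e₁₁, e₁₂, e₁₄} = {e₀, e₁, e₄, e₅, e₇, e₉}
… ∩ ⟦in front of e₀⟧ = {e₀, e₁, e₄, e₅, e₇, e₉} ∩ {e₁, e₂, e₃, e₄, e₈, e₉, e₁₀, e₁₂, e₁₄, e₁₅} = {e₁, e₄, e₉}
So ⟦dog above e₀ in front of e₀⟧ = {e₁, e₄, e₉}.

{e₁, e₄, e₉}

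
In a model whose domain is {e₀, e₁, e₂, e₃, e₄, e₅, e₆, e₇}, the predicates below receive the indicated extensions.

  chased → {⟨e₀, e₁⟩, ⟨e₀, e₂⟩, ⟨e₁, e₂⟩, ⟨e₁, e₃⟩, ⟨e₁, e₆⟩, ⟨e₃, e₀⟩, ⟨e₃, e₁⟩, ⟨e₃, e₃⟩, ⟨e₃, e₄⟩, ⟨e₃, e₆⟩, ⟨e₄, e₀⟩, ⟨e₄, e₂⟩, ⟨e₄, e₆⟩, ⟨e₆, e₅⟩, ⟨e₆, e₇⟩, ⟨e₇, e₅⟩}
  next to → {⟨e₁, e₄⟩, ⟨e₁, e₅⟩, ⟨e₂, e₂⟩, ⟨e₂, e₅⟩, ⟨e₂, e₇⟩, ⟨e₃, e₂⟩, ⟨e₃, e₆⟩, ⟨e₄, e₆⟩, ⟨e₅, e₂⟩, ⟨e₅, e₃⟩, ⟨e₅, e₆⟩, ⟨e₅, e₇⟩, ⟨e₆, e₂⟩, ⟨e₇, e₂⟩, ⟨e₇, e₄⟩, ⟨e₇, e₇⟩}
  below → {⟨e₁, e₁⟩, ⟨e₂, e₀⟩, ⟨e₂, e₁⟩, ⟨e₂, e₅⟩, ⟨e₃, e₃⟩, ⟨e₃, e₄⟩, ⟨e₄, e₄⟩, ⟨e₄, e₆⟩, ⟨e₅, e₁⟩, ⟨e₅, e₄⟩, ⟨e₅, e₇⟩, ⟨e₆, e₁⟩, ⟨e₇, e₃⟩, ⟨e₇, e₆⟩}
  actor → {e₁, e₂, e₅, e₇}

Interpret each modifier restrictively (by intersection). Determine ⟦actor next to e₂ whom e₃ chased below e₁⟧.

⟦next to e₂⟧ = {x : ⟨x, e₂⟩ ∈ ⟦next to⟧} = {e₂, e₃, e₅, e₆, e₇}
⟦whom e₃ chased⟧ = {x : ⟨e₃, x⟩ ∈ ⟦chased⟧} = {e₀, e₁, e₃, e₄, e₆}
⟦below e₁⟧ = {x : ⟨x, e₁⟩ ∈ ⟦below⟧} = {e₁, e₂, e₅, e₆}
⟦actor⟧ = {e₁, e₂, e₅, e₇}
… ∩ ⟦next to e₂⟧ = {e₁, e₂, e₅, e₇} ∩ {e₂, e₃, e₅, e₆, e₇} = {e₂, e₅, e₇}
… ∩ ⟦whom e₃ chased⟧ = {e₂, e₅, e₇} ∩ {e₀, e₁, e₃, e₄, e₆} = ∅
… ∩ ⟦below e₁⟧ = ∅ ∩ {e₁, e₂, e₅, e₆} = ∅
So ⟦actor next to e₂ whom e₃ chased below e₁⟧ = { }.

{ }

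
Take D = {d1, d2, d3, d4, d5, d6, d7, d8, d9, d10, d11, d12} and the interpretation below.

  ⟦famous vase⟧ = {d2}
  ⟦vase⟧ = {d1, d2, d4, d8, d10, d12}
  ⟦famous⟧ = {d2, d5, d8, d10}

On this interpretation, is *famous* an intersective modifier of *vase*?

no

⟦famous⟧ ∩ ⟦vase⟧ = {d2, d5, d8, d10} ∩ {d1, d2, d4, d8, d10, d12} = {d2, d8, d10}
Observed ⟦famous vase⟧ = {d2}.
These differ, so the modifier is not intersective in this model.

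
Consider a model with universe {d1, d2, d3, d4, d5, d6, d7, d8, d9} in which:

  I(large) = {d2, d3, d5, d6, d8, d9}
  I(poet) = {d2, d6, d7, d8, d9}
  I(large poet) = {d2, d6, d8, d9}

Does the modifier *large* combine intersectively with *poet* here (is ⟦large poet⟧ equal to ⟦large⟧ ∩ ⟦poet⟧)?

yes

⟦large⟧ ∩ ⟦poet⟧ = {d2, d3, d5, d6, d8, d9} ∩ {d2, d6, d7, d8, d9} = {d2, d6, d8, d9}
Observed ⟦large poet⟧ = {d2, d6, d8, d9}.
These coincide, so the modifier is intersective here.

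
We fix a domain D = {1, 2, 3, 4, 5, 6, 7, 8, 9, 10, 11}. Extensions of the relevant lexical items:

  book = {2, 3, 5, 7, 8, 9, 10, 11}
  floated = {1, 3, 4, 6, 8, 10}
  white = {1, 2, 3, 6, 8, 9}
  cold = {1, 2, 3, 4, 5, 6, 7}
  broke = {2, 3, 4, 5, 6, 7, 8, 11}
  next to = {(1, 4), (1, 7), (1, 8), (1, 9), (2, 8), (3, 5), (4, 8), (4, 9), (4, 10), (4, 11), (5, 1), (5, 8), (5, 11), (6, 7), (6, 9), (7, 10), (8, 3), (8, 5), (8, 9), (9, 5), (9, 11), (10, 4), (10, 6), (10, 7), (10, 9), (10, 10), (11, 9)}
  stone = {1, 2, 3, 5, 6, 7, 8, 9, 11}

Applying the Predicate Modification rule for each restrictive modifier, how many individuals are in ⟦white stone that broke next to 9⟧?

⟦that broke⟧ = ⟦broke⟧ = {2, 3, 4, 5, 6, 7, 8, 11}
⟦next to 9⟧ = {x : ⟨x, 9⟩ ∈ ⟦next to⟧} = {1, 4, 6, 8, 10, 11}
⟦stone⟧ = {1, 2, 3, 5, 6, 7, 8, 9, 11}
… ∩ ⟦that broke⟧ = {1, 2, 3, 5, 6, 7, 8, 9, 11} ∩ {2, 3, 4, 5, 6, 7, 8, 11} = {2, 3, 5, 6, 7, 8, 11}
… ∩ ⟦next to 9⟧ = {2, 3, 5, 6, 7, 8, 11} ∩ {1, 4, 6, 8, 10, 11} = {6, 8, 11}
… ∩ ⟦white⟧ = {6, 8, 11} ∩ {1, 2, 3, 6, 8, 9} = {6, 8}
⟦white stone that broke next to 9⟧ = {6, 8}, so the cardinality is 2.

2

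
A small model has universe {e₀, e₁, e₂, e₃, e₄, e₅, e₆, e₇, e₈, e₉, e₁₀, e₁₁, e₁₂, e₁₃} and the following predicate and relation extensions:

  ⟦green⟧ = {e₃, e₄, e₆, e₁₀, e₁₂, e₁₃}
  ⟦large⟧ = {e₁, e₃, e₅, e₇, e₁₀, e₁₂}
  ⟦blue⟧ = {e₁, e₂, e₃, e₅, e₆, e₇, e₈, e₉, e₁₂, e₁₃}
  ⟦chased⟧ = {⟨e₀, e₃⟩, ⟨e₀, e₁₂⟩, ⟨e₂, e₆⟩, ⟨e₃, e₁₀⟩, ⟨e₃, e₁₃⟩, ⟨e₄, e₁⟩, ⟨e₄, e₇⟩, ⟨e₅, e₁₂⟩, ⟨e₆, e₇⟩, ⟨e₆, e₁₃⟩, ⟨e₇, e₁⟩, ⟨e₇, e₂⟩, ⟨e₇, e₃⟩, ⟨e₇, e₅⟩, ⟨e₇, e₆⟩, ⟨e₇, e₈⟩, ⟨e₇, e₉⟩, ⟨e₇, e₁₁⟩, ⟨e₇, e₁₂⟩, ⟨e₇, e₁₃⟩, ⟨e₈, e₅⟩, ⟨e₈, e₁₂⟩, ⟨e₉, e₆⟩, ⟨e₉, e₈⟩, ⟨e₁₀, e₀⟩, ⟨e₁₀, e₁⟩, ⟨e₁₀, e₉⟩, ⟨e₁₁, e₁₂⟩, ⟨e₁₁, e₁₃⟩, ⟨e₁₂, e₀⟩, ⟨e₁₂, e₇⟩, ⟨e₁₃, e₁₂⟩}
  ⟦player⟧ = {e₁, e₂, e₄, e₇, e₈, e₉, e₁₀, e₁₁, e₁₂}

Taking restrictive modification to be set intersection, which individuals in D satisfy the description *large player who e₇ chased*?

⟦who e₇ chased⟧ = {x : ⟨e₇, x⟩ ∈ ⟦chased⟧} = {e₁, e₂, e₃, e₅, e₆, e₈, e₉, e₁₁, e₁₂, e₁₃}
⟦player⟧ = {e₁, e₂, e₄, e₇, e₈, e₉, e₁₀, e₁₁, e₁₂}
… ∩ ⟦who e₇ chased⟧ = {e₁, e₂, e₄, e₇, e₈, e₉, e₁₀, e₁₁, e₁₂} ∩ {e₁, e₂, e₃, e₅, e₆, e₈, e₉, e₁₁, e₁₂, e₁₃} = {e₁, e₂, e₈, e₉, e₁₁, e₁₂}
… ∩ ⟦large⟧ = {e₁, e₂, e₈, e₉, e₁₁, e₁₂} ∩ {e₁, e₃, e₅, e₇, e₁₀, e₁₂} = {e₁, e₁₂}
So ⟦large player who e₇ chased⟧ = {e₁, e₁₂}.

{e₁, e₁₂}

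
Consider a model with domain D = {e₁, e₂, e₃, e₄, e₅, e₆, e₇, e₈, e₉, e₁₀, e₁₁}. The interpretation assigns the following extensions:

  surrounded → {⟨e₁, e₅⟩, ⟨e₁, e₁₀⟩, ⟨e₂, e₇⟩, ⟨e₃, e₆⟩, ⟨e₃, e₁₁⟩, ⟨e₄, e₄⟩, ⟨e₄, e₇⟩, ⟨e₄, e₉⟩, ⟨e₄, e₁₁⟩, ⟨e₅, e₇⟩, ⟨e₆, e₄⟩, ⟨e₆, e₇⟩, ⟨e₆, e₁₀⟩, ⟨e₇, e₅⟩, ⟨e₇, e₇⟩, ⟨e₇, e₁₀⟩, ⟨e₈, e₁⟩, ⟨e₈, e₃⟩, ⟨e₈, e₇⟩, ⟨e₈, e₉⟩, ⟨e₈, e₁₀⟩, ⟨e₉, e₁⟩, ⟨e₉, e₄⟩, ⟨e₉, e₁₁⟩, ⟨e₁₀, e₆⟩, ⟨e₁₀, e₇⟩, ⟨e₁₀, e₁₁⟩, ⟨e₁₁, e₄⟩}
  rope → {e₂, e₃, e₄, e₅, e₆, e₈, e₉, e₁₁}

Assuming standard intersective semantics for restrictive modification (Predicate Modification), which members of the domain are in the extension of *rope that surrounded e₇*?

{e₂, e₄, e₅, e₆, e₈}

⟦that surrounded e₇⟧ = {x : ⟨x, e₇⟩ ∈ ⟦surrounded⟧} = {e₂, e₄, e₅, e₆, e₇, e₈, e₁₀}
⟦rope⟧ = {e₂, e₃, e₄, e₅, e₆, e₈, e₉, e₁₁}
… ∩ ⟦that surrounded e₇⟧ = {e₂, e₃, e₄, e₅, e₆, e₈, e₉, e₁₁} ∩ {e₂, e₄, e₅, e₆, e₇, e₈, e₁₀} = {e₂, e₄, e₅, e₆, e₈}
So ⟦rope that surrounded e₇⟧ = {e₂, e₄, e₅, e₆, e₈}.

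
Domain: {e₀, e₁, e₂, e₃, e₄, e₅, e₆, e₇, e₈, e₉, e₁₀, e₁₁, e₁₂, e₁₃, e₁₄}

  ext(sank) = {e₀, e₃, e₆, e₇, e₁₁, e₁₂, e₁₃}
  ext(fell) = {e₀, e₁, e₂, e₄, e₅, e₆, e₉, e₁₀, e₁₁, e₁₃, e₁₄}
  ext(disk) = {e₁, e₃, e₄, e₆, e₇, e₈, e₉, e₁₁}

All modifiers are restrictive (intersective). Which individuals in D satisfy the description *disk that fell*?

⟦that fell⟧ = ⟦fell⟧ = {e₀, e₁, e₂, e₄, e₅, e₆, e₉, e₁₀, e₁₁, e₁₃, e₁₄}
⟦disk⟧ = {e₁, e₃, e₄, e₆, e₇, e₈, e₉, e₁₁}
… ∩ ⟦that fell⟧ = {e₁, e₃, e₄, e₆, e₇, e₈, e₉, e₁₁} ∩ {e₀, e₁, e₂, e₄, e₅, e₆, e₉, e₁₀, e₁₁, e₁₃, e₁₄} = {e₁, e₄, e₆, e₉, e₁₁}
So ⟦disk that fell⟧ = {e₁, e₄, e₆, e₉, e₁₁}.

{e₁, e₄, e₆, e₉, e₁₁}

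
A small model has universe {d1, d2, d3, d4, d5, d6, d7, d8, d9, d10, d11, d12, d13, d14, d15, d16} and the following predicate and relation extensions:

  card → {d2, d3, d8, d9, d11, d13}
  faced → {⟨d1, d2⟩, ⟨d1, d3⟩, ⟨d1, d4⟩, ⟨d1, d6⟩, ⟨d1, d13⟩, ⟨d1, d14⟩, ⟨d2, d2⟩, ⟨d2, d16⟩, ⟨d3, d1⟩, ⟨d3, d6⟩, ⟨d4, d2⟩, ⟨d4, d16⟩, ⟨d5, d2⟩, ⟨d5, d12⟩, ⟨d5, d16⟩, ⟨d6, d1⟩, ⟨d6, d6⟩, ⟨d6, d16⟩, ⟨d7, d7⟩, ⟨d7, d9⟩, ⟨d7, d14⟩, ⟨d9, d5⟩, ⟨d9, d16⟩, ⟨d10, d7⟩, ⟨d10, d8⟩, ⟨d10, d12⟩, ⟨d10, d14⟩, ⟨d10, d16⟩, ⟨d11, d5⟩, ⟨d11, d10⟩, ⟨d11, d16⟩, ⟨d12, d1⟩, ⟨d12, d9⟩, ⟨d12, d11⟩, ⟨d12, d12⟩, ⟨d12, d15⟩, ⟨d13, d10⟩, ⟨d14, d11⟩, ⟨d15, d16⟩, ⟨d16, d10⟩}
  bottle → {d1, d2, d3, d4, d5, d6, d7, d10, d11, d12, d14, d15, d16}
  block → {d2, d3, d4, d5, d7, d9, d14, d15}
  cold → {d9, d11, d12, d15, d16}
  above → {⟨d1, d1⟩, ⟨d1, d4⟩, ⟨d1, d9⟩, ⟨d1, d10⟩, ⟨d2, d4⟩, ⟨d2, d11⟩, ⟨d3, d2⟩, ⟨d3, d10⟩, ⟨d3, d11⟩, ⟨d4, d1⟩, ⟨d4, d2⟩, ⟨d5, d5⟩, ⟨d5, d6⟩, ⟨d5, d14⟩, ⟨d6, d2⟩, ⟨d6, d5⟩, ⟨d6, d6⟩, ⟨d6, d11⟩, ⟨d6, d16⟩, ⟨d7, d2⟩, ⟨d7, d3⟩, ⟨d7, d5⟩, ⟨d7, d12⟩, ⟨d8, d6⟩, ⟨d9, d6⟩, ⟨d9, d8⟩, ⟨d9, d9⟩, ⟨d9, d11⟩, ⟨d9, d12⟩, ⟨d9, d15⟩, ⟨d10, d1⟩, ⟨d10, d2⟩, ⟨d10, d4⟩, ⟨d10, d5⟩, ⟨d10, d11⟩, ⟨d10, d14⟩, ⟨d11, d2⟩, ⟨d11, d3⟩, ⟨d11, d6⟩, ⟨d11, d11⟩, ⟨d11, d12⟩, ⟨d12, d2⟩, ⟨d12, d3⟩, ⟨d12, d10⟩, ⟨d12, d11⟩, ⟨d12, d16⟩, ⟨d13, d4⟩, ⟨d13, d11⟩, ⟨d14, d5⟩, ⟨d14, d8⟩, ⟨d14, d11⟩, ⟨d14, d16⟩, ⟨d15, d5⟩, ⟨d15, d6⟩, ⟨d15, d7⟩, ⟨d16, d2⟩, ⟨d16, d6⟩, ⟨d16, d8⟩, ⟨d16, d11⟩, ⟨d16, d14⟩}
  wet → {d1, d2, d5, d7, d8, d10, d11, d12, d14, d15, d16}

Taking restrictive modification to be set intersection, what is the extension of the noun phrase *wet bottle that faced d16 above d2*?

⟦that faced d16⟧ = {x : ⟨x, d16⟩ ∈ ⟦faced⟧} = {d2, d4, d5, d6, d9, d10, d11, d15}
⟦above d2⟧ = {x : ⟨x, d2⟩ ∈ ⟦above⟧} = {d3, d4, d6, d7, d10, d11, d12, d16}
⟦bottle⟧ = {d1, d2, d3, d4, d5, d6, d7, d10, d11, d12, d14, d15, d16}
… ∩ ⟦that faced d16⟧ = {d1, d2, d3, d4, d5, d6, d7, d10, d11, d12, d14, d15, d16} ∩ {d2, d4, d5, d6, d9, d10, d11, d15} = {d2, d4, d5, d6, d10, d11, d15}
… ∩ ⟦above d2⟧ = {d2, d4, d5, d6, d10, d11, d15} ∩ {d3, d4, d6, d7, d10, d11, d12, d16} = {d4, d6, d10, d11}
… ∩ ⟦wet⟧ = {d4, d6, d10, d11} ∩ {d1, d2, d5, d7, d8, d10, d11, d12, d14, d15, d16} = {d10, d11}
So ⟦wet bottle that faced d16 above d2⟧ = {d10, d11}.

{d10, d11}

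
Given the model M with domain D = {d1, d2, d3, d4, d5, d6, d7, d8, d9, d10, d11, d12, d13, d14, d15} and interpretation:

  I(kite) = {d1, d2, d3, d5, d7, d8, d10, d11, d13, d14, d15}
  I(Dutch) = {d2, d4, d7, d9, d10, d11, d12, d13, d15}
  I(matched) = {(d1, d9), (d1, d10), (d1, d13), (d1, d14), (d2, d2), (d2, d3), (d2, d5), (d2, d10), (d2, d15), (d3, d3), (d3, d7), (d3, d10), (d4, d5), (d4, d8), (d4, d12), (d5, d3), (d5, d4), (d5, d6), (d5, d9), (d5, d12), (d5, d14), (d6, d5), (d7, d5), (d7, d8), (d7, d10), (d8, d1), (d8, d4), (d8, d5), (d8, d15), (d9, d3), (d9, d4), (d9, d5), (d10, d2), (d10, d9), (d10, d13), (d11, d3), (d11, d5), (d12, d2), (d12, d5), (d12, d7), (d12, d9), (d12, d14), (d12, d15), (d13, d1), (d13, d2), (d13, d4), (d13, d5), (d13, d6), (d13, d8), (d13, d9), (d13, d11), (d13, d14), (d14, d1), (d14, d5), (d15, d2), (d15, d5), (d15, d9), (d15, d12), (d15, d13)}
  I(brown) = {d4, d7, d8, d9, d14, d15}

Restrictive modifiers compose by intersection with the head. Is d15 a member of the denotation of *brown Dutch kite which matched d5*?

⟦which matched d5⟧ = {x : ⟨x, d5⟩ ∈ ⟦matched⟧} = {d2, d4, d6, d7, d8, d9, d11, d12, d13, d14, d15}
⟦kite⟧ = {d1, d2, d3, d5, d7, d8, d10, d11, d13, d14, d15}
… ∩ ⟦which matched d5⟧ = {d1, d2, d3, d5, d7, d8, d10, d11, d13, d14, d15} ∩ {d2, d4, d6, d7, d8, d9, d11, d12, d13, d14, d15} = {d2, d7, d8, d11, d13, d14, d15}
… ∩ ⟦brown⟧ = {d2, d7, d8, d11, d13, d14, d15} ∩ {d4, d7, d8, d9, d14, d15} = {d7, d8, d14, d15}
… ∩ ⟦Dutch⟧ = {d7, d8, d14, d15} ∩ {d2, d4, d7, d9, d10, d11, d12, d13, d15} = {d7, d15}
⟦brown Dutch kite which matched d5⟧ = {d7, d15}; d15 ∈ this set.

yes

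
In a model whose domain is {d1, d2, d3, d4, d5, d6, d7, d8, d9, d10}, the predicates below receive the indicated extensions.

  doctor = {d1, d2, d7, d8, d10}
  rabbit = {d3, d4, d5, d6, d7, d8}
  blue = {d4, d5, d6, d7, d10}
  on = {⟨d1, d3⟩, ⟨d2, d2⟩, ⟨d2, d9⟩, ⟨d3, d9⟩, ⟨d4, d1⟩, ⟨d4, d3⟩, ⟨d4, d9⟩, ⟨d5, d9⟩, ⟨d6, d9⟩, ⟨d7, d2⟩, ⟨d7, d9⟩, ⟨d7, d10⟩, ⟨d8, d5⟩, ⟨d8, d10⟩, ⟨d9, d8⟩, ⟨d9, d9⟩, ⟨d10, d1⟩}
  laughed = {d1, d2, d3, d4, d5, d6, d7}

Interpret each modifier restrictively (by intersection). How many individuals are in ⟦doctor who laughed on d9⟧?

2

⟦who laughed⟧ = ⟦laughed⟧ = {d1, d2, d3, d4, d5, d6, d7}
⟦on d9⟧ = {x : ⟨x, d9⟩ ∈ ⟦on⟧} = {d2, d3, d4, d5, d6, d7, d9}
⟦doctor⟧ = {d1, d2, d7, d8, d10}
… ∩ ⟦who laughed⟧ = {d1, d2, d7, d8, d10} ∩ {d1, d2, d3, d4, d5, d6, d7} = {d1, d2, d7}
… ∩ ⟦on d9⟧ = {d1, d2, d7} ∩ {d2, d3, d4, d5, d6, d7, d9} = {d2, d7}
⟦doctor who laughed on d9⟧ = {d2, d7}, so the cardinality is 2.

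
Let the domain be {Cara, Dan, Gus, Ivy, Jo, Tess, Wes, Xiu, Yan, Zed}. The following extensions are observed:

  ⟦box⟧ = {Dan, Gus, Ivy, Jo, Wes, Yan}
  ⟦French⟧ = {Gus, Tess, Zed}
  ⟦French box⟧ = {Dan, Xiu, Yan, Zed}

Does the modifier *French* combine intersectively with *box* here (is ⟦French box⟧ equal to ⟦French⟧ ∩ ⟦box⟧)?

⟦French⟧ ∩ ⟦box⟧ = {Gus, Tess, Zed} ∩ {Dan, Gus, Ivy, Jo, Wes, Yan} = {Gus}
Observed ⟦French box⟧ = {Dan, Xiu, Yan, Zed}.
These differ, so the modifier is not intersective in this model.

no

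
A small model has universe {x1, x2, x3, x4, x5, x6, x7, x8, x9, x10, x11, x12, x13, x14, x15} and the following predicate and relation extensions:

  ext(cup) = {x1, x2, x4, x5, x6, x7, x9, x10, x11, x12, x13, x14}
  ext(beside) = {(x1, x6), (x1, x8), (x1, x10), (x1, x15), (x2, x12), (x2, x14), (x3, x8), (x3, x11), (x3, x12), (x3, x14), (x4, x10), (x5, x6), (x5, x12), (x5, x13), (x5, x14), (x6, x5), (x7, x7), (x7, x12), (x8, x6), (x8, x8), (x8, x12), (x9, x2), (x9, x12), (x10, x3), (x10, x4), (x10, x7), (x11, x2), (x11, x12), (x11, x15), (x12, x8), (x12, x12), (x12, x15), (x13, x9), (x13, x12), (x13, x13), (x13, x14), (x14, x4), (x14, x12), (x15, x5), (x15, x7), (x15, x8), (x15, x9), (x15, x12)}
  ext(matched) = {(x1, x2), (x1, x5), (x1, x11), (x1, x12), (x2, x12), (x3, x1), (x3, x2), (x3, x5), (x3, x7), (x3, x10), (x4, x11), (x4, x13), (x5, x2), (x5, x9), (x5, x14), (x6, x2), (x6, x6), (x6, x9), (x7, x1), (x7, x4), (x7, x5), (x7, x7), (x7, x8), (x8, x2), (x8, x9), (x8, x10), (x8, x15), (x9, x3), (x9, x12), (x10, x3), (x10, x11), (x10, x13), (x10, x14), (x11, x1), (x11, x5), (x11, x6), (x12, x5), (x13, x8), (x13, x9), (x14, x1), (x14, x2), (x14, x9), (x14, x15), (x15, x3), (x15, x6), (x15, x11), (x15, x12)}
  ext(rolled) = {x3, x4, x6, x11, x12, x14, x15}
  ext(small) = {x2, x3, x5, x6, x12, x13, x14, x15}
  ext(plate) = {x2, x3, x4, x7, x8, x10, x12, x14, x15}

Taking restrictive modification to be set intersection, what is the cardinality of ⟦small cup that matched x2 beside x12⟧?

2

⟦that matched x2⟧ = {x : ⟨x, x2⟩ ∈ ⟦matched⟧} = {x1, x3, x5, x6, x8, x14}
⟦beside x12⟧ = {x : ⟨x, x12⟩ ∈ ⟦beside⟧} = {x2, x3, x5, x7, x8, x9, x11, x12, x13, x14, x15}
⟦cup⟧ = {x1, x2, x4, x5, x6, x7, x9, x10, x11, x12, x13, x14}
… ∩ ⟦that matched x2⟧ = {x1, x2, x4, x5, x6, x7, x9, x10, x11, x12, x13, x14} ∩ {x1, x3, x5, x6, x8, x14} = {x1, x5, x6, x14}
… ∩ ⟦beside x12⟧ = {x1, x5, x6, x14} ∩ {x2, x3, x5, x7, x8, x9, x11, x12, x13, x14, x15} = {x5, x14}
… ∩ ⟦small⟧ = {x5, x14} ∩ {x2, x3, x5, x6, x12, x13, x14, x15} = {x5, x14}
⟦small cup that matched x2 beside x12⟧ = {x5, x14}, so the cardinality is 2.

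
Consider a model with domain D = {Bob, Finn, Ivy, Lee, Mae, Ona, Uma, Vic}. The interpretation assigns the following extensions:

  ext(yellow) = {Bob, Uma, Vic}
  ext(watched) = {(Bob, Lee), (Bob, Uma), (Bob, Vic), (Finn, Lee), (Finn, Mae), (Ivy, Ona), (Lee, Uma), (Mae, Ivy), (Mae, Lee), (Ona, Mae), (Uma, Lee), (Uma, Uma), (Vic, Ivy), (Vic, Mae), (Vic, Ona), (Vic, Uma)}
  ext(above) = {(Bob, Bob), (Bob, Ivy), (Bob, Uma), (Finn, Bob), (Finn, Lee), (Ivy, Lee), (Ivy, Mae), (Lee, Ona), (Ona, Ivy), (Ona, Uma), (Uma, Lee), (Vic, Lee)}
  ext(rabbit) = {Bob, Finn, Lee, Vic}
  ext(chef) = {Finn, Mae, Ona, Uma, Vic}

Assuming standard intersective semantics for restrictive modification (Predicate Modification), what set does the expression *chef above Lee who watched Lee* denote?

{Finn, Uma}

⟦above Lee⟧ = {x : ⟨x, Lee⟩ ∈ ⟦above⟧} = {Finn, Ivy, Uma, Vic}
⟦who watched Lee⟧ = {x : ⟨x, Lee⟩ ∈ ⟦watched⟧} = {Bob, Finn, Mae, Uma}
⟦chef⟧ = {Finn, Mae, Ona, Uma, Vic}
… ∩ ⟦above Lee⟧ = {Finn, Mae, Ona, Uma, Vic} ∩ {Finn, Ivy, Uma, Vic} = {Finn, Uma, Vic}
… ∩ ⟦who watched Lee⟧ = {Finn, Uma, Vic} ∩ {Bob, Finn, Mae, Uma} = {Finn, Uma}
So ⟦chef above Lee who watched Lee⟧ = {Finn, Uma}.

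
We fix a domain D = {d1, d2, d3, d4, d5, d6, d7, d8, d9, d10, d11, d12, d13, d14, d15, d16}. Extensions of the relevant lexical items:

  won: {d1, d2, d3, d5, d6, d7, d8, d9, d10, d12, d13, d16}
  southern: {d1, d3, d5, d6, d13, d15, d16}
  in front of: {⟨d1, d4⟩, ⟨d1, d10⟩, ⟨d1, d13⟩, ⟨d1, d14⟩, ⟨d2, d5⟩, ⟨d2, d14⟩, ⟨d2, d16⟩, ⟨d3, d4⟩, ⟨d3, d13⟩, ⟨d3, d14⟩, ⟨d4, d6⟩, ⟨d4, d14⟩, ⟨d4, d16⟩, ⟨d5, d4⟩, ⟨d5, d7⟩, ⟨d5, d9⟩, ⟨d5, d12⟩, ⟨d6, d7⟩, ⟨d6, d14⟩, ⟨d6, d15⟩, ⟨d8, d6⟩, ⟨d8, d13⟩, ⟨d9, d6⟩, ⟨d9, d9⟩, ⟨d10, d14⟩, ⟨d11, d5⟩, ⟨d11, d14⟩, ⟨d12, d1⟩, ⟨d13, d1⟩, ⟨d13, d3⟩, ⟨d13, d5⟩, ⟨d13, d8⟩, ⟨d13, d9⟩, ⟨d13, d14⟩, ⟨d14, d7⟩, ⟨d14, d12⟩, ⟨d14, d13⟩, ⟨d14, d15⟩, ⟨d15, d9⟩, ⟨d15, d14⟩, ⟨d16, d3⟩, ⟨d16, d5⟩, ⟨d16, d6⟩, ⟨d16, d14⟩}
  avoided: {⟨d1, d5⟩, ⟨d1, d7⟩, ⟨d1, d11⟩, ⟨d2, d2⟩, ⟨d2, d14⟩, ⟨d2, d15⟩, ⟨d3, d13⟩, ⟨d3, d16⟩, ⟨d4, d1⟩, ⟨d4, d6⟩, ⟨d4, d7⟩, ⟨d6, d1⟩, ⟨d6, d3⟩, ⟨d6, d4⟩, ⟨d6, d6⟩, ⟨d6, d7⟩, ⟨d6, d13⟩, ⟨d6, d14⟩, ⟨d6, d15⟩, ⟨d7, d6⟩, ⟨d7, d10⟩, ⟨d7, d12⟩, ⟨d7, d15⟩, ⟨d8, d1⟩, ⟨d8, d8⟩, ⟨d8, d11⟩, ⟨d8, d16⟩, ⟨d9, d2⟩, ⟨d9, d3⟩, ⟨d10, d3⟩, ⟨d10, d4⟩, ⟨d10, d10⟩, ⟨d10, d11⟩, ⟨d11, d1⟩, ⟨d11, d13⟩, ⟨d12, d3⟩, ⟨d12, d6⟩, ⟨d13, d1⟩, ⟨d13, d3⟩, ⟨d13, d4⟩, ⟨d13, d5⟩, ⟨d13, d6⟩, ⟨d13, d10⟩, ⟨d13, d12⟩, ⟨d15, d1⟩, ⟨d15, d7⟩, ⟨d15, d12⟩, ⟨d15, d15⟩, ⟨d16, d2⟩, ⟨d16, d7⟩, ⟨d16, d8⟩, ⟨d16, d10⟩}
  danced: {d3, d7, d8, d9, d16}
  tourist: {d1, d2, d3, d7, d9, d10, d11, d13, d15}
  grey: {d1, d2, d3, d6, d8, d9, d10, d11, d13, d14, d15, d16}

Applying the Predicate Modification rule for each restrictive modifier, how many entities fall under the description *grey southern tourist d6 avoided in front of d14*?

4

⟦d6 avoided⟧ = {x : ⟨d6, x⟩ ∈ ⟦avoided⟧} = {d1, d3, d4, d6, d7, d13, d14, d15}
⟦in front of d14⟧ = {x : ⟨x, d14⟩ ∈ ⟦in front of⟧} = {d1, d2, d3, d4, d6, d10, d11, d13, d15, d16}
⟦tourist⟧ = {d1, d2, d3, d7, d9, d10, d11, d13, d15}
… ∩ ⟦d6 avoided⟧ = {d1, d2, d3, d7, d9, d10, d11, d13, d15} ∩ {d1, d3, d4, d6, d7, d13, d14, d15} = {d1, d3, d7, d13, d15}
… ∩ ⟦in front of d14⟧ = {d1, d3, d7, d13, d15} ∩ {d1, d2, d3, d4, d6, d10, d11, d13, d15, d16} = {d1, d3, d13, d15}
… ∩ ⟦grey⟧ = {d1, d3, d13, d15} ∩ {d1, d2, d3, d6, d8, d9, d10, d11, d13, d14, d15, d16} = {d1, d3, d13, d15}
… ∩ ⟦southern⟧ = {d1, d3, d13, d15} ∩ {d1, d3, d5, d6, d13, d15, d16} = {d1, d3, d13, d15}
⟦grey southern tourist d6 avoided in front of d14⟧ = {d1, d3, d13, d15}, so the cardinality is 4.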